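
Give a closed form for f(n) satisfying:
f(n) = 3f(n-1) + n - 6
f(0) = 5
First-order linear with linear forcing.
Homogeneous solution: f_h(n) = A·(3)^n.
Try particular f_p(n) = pn + q. Substituting:
  pn + q = 3(p(n-1) + q) + n - 6.
Matching the n-coefficient: p = 3p + 1 ⇒ p = - \frac{1}{2}.
Matching constants: q = -3p + 3q - 6 ⇒ q = \frac{9}{4}.
General: f(n) = A·(3)^n - \frac{n}{2} + \frac{9}{4}.
Apply f(0) = 5: A + \frac{9}{4} = 5 ⇒ A = \frac{11}{4}.
So f(n) = \frac{11 \cdot 3^{n}}{4} - \frac{n}{2} + \frac{9}{4}.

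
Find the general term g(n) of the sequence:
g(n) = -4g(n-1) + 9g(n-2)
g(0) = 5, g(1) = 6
Characteristic equation: x² + 4x - 9 = 0.
Discriminant Δ = (-4)² + 4·(9) = 52.
Roots r₁,₂ = (-4 ± √52)/2, so r₁ = -2 + \sqrt{13}, r₂ = - \sqrt{13} - 2.
General solution: g(n) = A·r₁^n + B·r₂^n.
From the initial conditions, A + B = 5 and r₁A + r₂B = 6.
Since r₁ - r₂ = √52: A = (6 - (5)r₂)/√52 = \frac{8 \sqrt{13}}{13} + \frac{5}{2}, and B = 5 - A = \frac{5}{2} - \frac{8 \sqrt{13}}{13}.
So g(n) = \left(\frac{8 \sqrt{13}}{13} + \frac{5}{2}\right)\left(-2 + \sqrt{13}\right)^n + \left(\frac{5}{2} - \frac{8 \sqrt{13}}{13}\right)\left(- \sqrt{13} - 2\right)^n.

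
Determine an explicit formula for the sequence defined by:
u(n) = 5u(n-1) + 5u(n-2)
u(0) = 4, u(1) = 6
Characteristic equation: x² - 5x - 5 = 0.
Discriminant Δ = (5)² + 4·(5) = 45.
Roots r₁,₂ = (5 ± √45)/2, so r₁ = \frac{5}{2} + \frac{3 \sqrt{5}}{2}, r₂ = \frac{5}{2} - \frac{3 \sqrt{5}}{2}.
General solution: u(n) = A·r₁^n + B·r₂^n.
From the initial conditions, A + B = 4 and r₁A + r₂B = 6.
Since r₁ - r₂ = √45: A = (6 - (4)r₂)/√45 = 2 - \frac{4 \sqrt{5}}{15}, and B = 4 - A = \frac{4 \sqrt{5}}{15} + 2.
So u(n) = \left(2 - \frac{4 \sqrt{5}}{15}\right)\left(\frac{5}{2} + \frac{3 \sqrt{5}}{2}\right)^n + \left(\frac{4 \sqrt{5}}{15} + 2\right)\left(\frac{5}{2} - \frac{3 \sqrt{5}}{2}\right)^n.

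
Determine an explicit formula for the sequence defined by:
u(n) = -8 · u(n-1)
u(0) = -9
Pure geometric recurrence with ratio -8.
By induction u(n) = u(0) · (-8)^n = - 9 \left(-8\right)^{n}.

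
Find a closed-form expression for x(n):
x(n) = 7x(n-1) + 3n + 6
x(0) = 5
First-order linear with linear forcing.
Homogeneous solution: x_h(n) = A·(7)^n.
Try particular x_p(n) = pn + q. Substituting:
  pn + q = 7(p(n-1) + q) + 3n + 6.
Matching the n-coefficient: p = 7p + 3 ⇒ p = - \frac{1}{2}.
Matching constants: q = -7p + 7q + 6 ⇒ q = - \frac{19}{12}.
General: x(n) = A·(7)^n - \frac{n}{2} - \frac{19}{12}.
Apply x(0) = 5: A - \frac{19}{12} = 5 ⇒ A = \frac{79}{12}.
So x(n) = \frac{79 \cdot 7^{n}}{12} - \frac{n}{2} - \frac{19}{12}.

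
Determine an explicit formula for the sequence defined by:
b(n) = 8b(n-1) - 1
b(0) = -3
First-order linear non-homogeneous.
Homogeneous solution: b_h(n) = A·(8)^n.
Try constant particular solution b_p = K: K = 8K - 1 ⇒ K = \frac{1}{7}.
General: b(n) = A·(8)^n + \frac{1}{7}.
Apply b(0) = -3: A + \frac{1}{7} = -3 ⇒ A = - \frac{22}{7}.
So b(n) = \frac{1}{7} - \frac{22 \cdot 8^{n}}{7}.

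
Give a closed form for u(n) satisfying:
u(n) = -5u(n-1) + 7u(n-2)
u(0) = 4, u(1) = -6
Characteristic equation: x² + 5x - 7 = 0.
Discriminant Δ = (-5)² + 4·(7) = 53.
Roots r₁,₂ = (-5 ± √53)/2, so r₁ = - \frac{5}{2} + \frac{\sqrt{53}}{2}, r₂ = - \frac{\sqrt{53}}{2} - \frac{5}{2}.
General solution: u(n) = A·r₁^n + B·r₂^n.
From the initial conditions, A + B = 4 and r₁A + r₂B = -6.
Since r₁ - r₂ = √53: A = (-6 - (4)r₂)/√53 = \frac{4 \sqrt{53}}{53} + 2, and B = 4 - A = 2 - \frac{4 \sqrt{53}}{53}.
So u(n) = \left(\frac{4 \sqrt{53}}{53} + 2\right)\left(- \frac{5}{2} + \frac{\sqrt{53}}{2}\right)^n + \left(2 - \frac{4 \sqrt{53}}{53}\right)\left(- \frac{\sqrt{53}}{2} - \frac{5}{2}\right)^n.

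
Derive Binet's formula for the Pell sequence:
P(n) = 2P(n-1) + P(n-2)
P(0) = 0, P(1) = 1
This is the Pell sequence.
Characteristic equation: x² - 2x - 1 = 0; roots r₁ = 1 + \sqrt{2}, r₂ = 1 - \sqrt{2}.
General: P(n) = A·r₁^n + B·r₂^n. Solving with P(0)=0, P(1)=1 gives A = \frac{\sqrt{2}}{4}, B = - \frac{\sqrt{2}}{4}.
So P(n) = \frac{\sqrt{2} \left(- \left(1 - \sqrt{2}\right)^{n} + \left(1 + \sqrt{2}\right)^{n}\right)}{4}.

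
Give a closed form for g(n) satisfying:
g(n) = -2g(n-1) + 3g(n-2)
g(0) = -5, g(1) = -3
Characteristic equation: x² + 2x - 3 = 0, which factors as (x - (-3))(x - (1)) = 0.
Roots r₁ = -3, r₂ = 1 (distinct).
General solution: g(n) = A·(-3)^n + B·(1)^n.
From g(0) = -5: A + B = -5.
From g(1) = -3: -3A + B = -3.
Solving: A = - \frac{1}{2}, B = - \frac{9}{2}.
So g(n) = - \frac{\left(-3\right)^{n}}{2} - \frac{9}{2}.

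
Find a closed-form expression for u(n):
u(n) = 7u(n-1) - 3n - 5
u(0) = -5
First-order linear with linear forcing.
Homogeneous solution: u_h(n) = A·(7)^n.
Try particular u_p(n) = pn + q. Substituting:
  pn + q = 7(p(n-1) + q) - 3n - 5.
Matching the n-coefficient: p = 7p - 3 ⇒ p = \frac{1}{2}.
Matching constants: q = -7p + 7q - 5 ⇒ q = \frac{17}{12}.
General: u(n) = A·(7)^n + \frac{n}{2} + \frac{17}{12}.
Apply u(0) = -5: A + \frac{17}{12} = -5 ⇒ A = - \frac{77}{12}.
So u(n) = - \frac{77 \cdot 7^{n}}{12} + \frac{n}{2} + \frac{17}{12}.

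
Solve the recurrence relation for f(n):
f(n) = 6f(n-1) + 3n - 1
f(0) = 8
First-order linear with linear forcing.
Homogeneous solution: f_h(n) = A·(6)^n.
Try particular f_p(n) = pn + q. Substituting:
  pn + q = 6(p(n-1) + q) + 3n - 1.
Matching the n-coefficient: p = 6p + 3 ⇒ p = - \frac{3}{5}.
Matching constants: q = -6p + 6q - 1 ⇒ q = - \frac{13}{25}.
General: f(n) = A·(6)^n - \frac{3 n}{5} - \frac{13}{25}.
Apply f(0) = 8: A - \frac{13}{25} = 8 ⇒ A = \frac{213}{25}.
So f(n) = \frac{213 \cdot 6^{n}}{25} - \frac{3 n}{5} - \frac{13}{25}.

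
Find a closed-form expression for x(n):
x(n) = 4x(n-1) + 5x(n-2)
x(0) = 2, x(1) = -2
Characteristic equation: x² - 4x - 5 = 0, which factors as (x - (-1))(x - (5)) = 0.
Roots r₁ = -1, r₂ = 5 (distinct).
General solution: x(n) = A·(-1)^n + B·(5)^n.
From x(0) = 2: A + B = 2.
From x(1) = -2: -A + 5B = -2.
Solving: A = 2, B = 0.
So x(n) = 2 \left(-1\right)^{n}.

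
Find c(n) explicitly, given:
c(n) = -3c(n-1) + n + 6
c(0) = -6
First-order linear with linear forcing.
Homogeneous solution: c_h(n) = A·(-3)^n.
Try particular c_p(n) = pn + q. Substituting:
  pn + q = -3(p(n-1) + q) + n + 6.
Matching the n-coefficient: p = -3p + 1 ⇒ p = \frac{1}{4}.
Matching constants: q = 3p - 3q + 6 ⇒ q = \frac{27}{16}.
General: c(n) = A·(-3)^n + \frac{n}{4} + \frac{27}{16}.
Apply c(0) = -6: A + \frac{27}{16} = -6 ⇒ A = - \frac{123}{16}.
So c(n) = - \frac{123 \left(-3\right)^{n}}{16} + \frac{n}{4} + \frac{27}{16}.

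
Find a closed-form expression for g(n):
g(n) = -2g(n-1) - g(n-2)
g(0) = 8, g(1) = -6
Characteristic equation: x² + 2x + 1 = 0, which is (x - (-1))².
Repeated root r = -1.
General solution: g(n) = (A + Bn)·(-1)^n.
From g(0) = 8: A = 8.
From g(1) = -6: (A + B)·(-1) = -6 ⇒ B = -2.
So g(n) = \left(8 - 2 n\right) \cdot (-1)^n.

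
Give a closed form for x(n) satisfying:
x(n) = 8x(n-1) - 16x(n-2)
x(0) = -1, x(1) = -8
Characteristic equation: x² - 8x + 16 = 0, which is (x - (4))².
Repeated root r = 4.
General solution: x(n) = (A + Bn)·(4)^n.
From x(0) = -1: A = -1.
From x(1) = -8: (A + B)·(4) = -8 ⇒ B = -1.
So x(n) = \left(- n - 1\right) \cdot (4)^n.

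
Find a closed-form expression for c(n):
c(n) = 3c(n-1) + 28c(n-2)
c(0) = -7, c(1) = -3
Characteristic equation: x² - 3x - 28 = 0, which factors as (x - (-4))(x - (7)) = 0.
Roots r₁ = -4, r₂ = 7 (distinct).
General solution: c(n) = A·(-4)^n + B·(7)^n.
From c(0) = -7: A + B = -7.
From c(1) = -3: -4A + 7B = -3.
Solving: A = - \frac{46}{11}, B = - \frac{31}{11}.
So c(n) = - \frac{46 \left(-4\right)^{n}}{11} - \frac{31 \cdot 7^{n}}{11}.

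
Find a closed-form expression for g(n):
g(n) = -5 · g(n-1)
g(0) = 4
Pure geometric recurrence with ratio -5.
By induction g(n) = g(0) · (-5)^n = 4 \left(-5\right)^{n}.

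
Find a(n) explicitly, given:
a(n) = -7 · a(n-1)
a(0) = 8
Pure geometric recurrence with ratio -7.
By induction a(n) = a(0) · (-7)^n = 8 \left(-7\right)^{n}.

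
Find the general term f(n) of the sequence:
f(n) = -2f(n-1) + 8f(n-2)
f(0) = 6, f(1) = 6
Characteristic equation: x² + 2x - 8 = 0, which factors as (x - (-4))(x - (2)) = 0.
Roots r₁ = -4, r₂ = 2 (distinct).
General solution: f(n) = A·(-4)^n + B·(2)^n.
From f(0) = 6: A + B = 6.
From f(1) = 6: -4A + 2B = 6.
Solving: A = 1, B = 5.
So f(n) = \left(-4\right)^{n} + 5 \cdot 2^{n}.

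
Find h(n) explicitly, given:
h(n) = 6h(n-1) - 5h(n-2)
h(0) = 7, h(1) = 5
Characteristic equation: x² - 6x + 5 = 0, which factors as (x - (1))(x - (5)) = 0.
Roots r₁ = 1, r₂ = 5 (distinct).
General solution: h(n) = A·(1)^n + B·(5)^n.
From h(0) = 7: A + B = 7.
From h(1) = 5: A + 5B = 5.
Solving: A = \frac{15}{2}, B = - \frac{1}{2}.
So h(n) = \frac{15}{2} - \frac{5^{n}}{2}.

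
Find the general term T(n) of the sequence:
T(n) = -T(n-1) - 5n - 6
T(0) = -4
First-order linear with linear forcing.
Homogeneous solution: T_h(n) = A·(-1)^n.
Try particular T_p(n) = pn + q. Substituting:
  pn + q = -(p(n-1) + q) - 5n - 6.
Matching the n-coefficient: p = -p - 5 ⇒ p = - \frac{5}{2}.
Matching constants: q = p - q - 6 ⇒ q = - \frac{17}{4}.
General: T(n) = A·(-1)^n - \frac{5 n}{2} - \frac{17}{4}.
Apply T(0) = -4: A - \frac{17}{4} = -4 ⇒ A = \frac{1}{4}.
So T(n) = \frac{\left(-1\right)^{n}}{4} - \frac{5 n}{2} - \frac{17}{4}.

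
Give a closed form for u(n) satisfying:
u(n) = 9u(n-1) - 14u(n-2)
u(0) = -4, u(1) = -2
Characteristic equation: x² - 9x + 14 = 0, which factors as (x - (2))(x - (7)) = 0.
Roots r₁ = 2, r₂ = 7 (distinct).
General solution: u(n) = A·(2)^n + B·(7)^n.
From u(0) = -4: A + B = -4.
From u(1) = -2: 2A + 7B = -2.
Solving: A = - \frac{26}{5}, B = \frac{6}{5}.
So u(n) = - \frac{26 \cdot 2^{n}}{5} + \frac{6 \cdot 7^{n}}{5}.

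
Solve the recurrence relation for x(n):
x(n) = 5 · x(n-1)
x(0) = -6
Pure geometric recurrence with ratio 5.
By induction x(n) = x(0) · (5)^n = - 6 \cdot 5^{n}.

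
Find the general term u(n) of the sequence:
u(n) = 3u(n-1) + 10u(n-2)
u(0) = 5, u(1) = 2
Characteristic equation: x² - 3x - 10 = 0, which factors as (x - (5))(x - (-2)) = 0.
Roots r₁ = 5, r₂ = -2 (distinct).
General solution: u(n) = A·(5)^n + B·(-2)^n.
From u(0) = 5: A + B = 5.
From u(1) = 2: 5A - 2B = 2.
Solving: A = \frac{12}{7}, B = \frac{23}{7}.
So u(n) = \frac{23 \left(-2\right)^{n}}{7} + \frac{12 \cdot 5^{n}}{7}.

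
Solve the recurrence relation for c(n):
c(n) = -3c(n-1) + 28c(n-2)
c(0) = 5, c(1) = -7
Characteristic equation: x² + 3x - 28 = 0, which factors as (x - (4))(x - (-7)) = 0.
Roots r₁ = 4, r₂ = -7 (distinct).
General solution: c(n) = A·(4)^n + B·(-7)^n.
From c(0) = 5: A + B = 5.
From c(1) = -7: 4A - 7B = -7.
Solving: A = \frac{28}{11}, B = \frac{27}{11}.
So c(n) = \frac{27 \left(-7\right)^{n}}{11} + \frac{28 \cdot 4^{n}}{11}.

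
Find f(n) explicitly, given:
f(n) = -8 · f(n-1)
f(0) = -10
Pure geometric recurrence with ratio -8.
By induction f(n) = f(0) · (-8)^n = - 10 \left(-8\right)^{n}.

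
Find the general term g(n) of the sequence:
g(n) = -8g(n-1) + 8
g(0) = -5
First-order linear non-homogeneous.
Homogeneous solution: g_h(n) = A·(-8)^n.
Try constant particular solution g_p = K: K = -8K + 8 ⇒ K = \frac{8}{9}.
General: g(n) = A·(-8)^n + \frac{8}{9}.
Apply g(0) = -5: A + \frac{8}{9} = -5 ⇒ A = - \frac{53}{9}.
So g(n) = \frac{8}{9} - \frac{53 \left(-8\right)^{n}}{9}.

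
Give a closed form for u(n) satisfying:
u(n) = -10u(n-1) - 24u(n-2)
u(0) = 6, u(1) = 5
Characteristic equation: x² + 10x + 24 = 0, which factors as (x - (-4))(x - (-6)) = 0.
Roots r₁ = -4, r₂ = -6 (distinct).
General solution: u(n) = A·(-4)^n + B·(-6)^n.
From u(0) = 6: A + B = 6.
From u(1) = 5: -4A - 6B = 5.
Solving: A = \frac{41}{2}, B = - \frac{29}{2}.
So u(n) = \frac{41 \left(-4\right)^{n}}{2} - \frac{29 \left(-6\right)^{n}}{2}.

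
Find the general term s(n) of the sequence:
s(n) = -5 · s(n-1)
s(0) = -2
Pure geometric recurrence with ratio -5.
By induction s(n) = s(0) · (-5)^n = - 2 \left(-5\right)^{n}.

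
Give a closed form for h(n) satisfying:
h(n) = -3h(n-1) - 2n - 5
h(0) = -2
First-order linear with linear forcing.
Homogeneous solution: h_h(n) = A·(-3)^n.
Try particular h_p(n) = pn + q. Substituting:
  pn + q = -3(p(n-1) + q) - 2n - 5.
Matching the n-coefficient: p = -3p - 2 ⇒ p = - \frac{1}{2}.
Matching constants: q = 3p - 3q - 5 ⇒ q = - \frac{13}{8}.
General: h(n) = A·(-3)^n - \frac{n}{2} - \frac{13}{8}.
Apply h(0) = -2: A - \frac{13}{8} = -2 ⇒ A = - \frac{3}{8}.
So h(n) = - \frac{3 \left(-3\right)^{n}}{8} - \frac{n}{2} - \frac{13}{8}.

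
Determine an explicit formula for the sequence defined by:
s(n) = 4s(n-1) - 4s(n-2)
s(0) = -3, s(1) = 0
Characteristic equation: x² - 4x + 4 = 0, which is (x - (2))².
Repeated root r = 2.
General solution: s(n) = (A + Bn)·(2)^n.
From s(0) = -3: A = -3.
From s(1) = 0: (A + B)·(2) = 0 ⇒ B = 3.
So s(n) = \left(3 n - 3\right) \cdot (2)^n.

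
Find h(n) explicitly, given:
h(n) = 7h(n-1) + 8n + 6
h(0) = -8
First-order linear with linear forcing.
Homogeneous solution: h_h(n) = A·(7)^n.
Try particular h_p(n) = pn + q. Substituting:
  pn + q = 7(p(n-1) + q) + 8n + 6.
Matching the n-coefficient: p = 7p + 8 ⇒ p = - \frac{4}{3}.
Matching constants: q = -7p + 7q + 6 ⇒ q = - \frac{23}{9}.
General: h(n) = A·(7)^n - \frac{4 n}{3} - \frac{23}{9}.
Apply h(0) = -8: A - \frac{23}{9} = -8 ⇒ A = - \frac{49}{9}.
So h(n) = - \frac{49 \cdot 7^{n}}{9} - \frac{4 n}{3} - \frac{23}{9}.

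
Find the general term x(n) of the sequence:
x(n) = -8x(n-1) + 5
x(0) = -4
First-order linear non-homogeneous.
Homogeneous solution: x_h(n) = A·(-8)^n.
Try constant particular solution x_p = K: K = -8K + 5 ⇒ K = \frac{5}{9}.
General: x(n) = A·(-8)^n + \frac{5}{9}.
Apply x(0) = -4: A + \frac{5}{9} = -4 ⇒ A = - \frac{41}{9}.
So x(n) = \frac{5}{9} - \frac{41 \left(-8\right)^{n}}{9}.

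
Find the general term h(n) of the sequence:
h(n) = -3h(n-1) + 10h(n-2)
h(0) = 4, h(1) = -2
Characteristic equation: x² + 3x - 10 = 0, which factors as (x - (2))(x - (-5)) = 0.
Roots r₁ = 2, r₂ = -5 (distinct).
General solution: h(n) = A·(2)^n + B·(-5)^n.
From h(0) = 4: A + B = 4.
From h(1) = -2: 2A - 5B = -2.
Solving: A = \frac{18}{7}, B = \frac{10}{7}.
So h(n) = \frac{10 \left(-5\right)^{n}}{7} + \frac{18 \cdot 2^{n}}{7}.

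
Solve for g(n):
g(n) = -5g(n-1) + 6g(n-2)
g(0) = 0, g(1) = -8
Characteristic equation: x² + 5x - 6 = 0, which factors as (x - (-6))(x - (1)) = 0.
Roots r₁ = -6, r₂ = 1 (distinct).
General solution: g(n) = A·(-6)^n + B·(1)^n.
From g(0) = 0: A + B = 0.
From g(1) = -8: -6A + B = -8.
Solving: A = \frac{8}{7}, B = - \frac{8}{7}.
So g(n) = \frac{8 \left(-6\right)^{n}}{7} - \frac{8}{7}.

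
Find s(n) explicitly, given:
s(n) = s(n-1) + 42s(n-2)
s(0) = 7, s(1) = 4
Characteristic equation: x² - x - 42 = 0, which factors as (x - (7))(x - (-6)) = 0.
Roots r₁ = 7, r₂ = -6 (distinct).
General solution: s(n) = A·(7)^n + B·(-6)^n.
From s(0) = 7: A + B = 7.
From s(1) = 4: 7A - 6B = 4.
Solving: A = \frac{46}{13}, B = \frac{45}{13}.
So s(n) = \frac{45 \left(-6\right)^{n}}{13} + \frac{46 \cdot 7^{n}}{13}.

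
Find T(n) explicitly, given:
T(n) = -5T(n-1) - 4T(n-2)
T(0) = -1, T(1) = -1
Characteristic equation: x² + 5x + 4 = 0, which factors as (x - (-4))(x - (-1)) = 0.
Roots r₁ = -4, r₂ = -1 (distinct).
General solution: T(n) = A·(-4)^n + B·(-1)^n.
From T(0) = -1: A + B = -1.
From T(1) = -1: -4A - B = -1.
Solving: A = \frac{2}{3}, B = - \frac{5}{3}.
So T(n) = - \frac{5 \left(-1\right)^{n}}{3} + \frac{2 \left(-4\right)^{n}}{3}.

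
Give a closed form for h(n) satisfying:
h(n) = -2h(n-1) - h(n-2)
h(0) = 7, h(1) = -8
Characteristic equation: x² + 2x + 1 = 0, which is (x - (-1))².
Repeated root r = -1.
General solution: h(n) = (A + Bn)·(-1)^n.
From h(0) = 7: A = 7.
From h(1) = -8: (A + B)·(-1) = -8 ⇒ B = 1.
So h(n) = \left(n + 7\right) \cdot (-1)^n.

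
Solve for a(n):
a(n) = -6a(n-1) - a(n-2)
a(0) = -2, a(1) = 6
Characteristic equation: x² + 6x + 1 = 0.
Discriminant Δ = (-6)² + 4·(-1) = 32.
Roots r₁,₂ = (-6 ± √32)/2, so r₁ = -3 + 2 \sqrt{2}, r₂ = -3 - 2 \sqrt{2}.
General solution: a(n) = A·r₁^n + B·r₂^n.
From the initial conditions, A + B = -2 and r₁A + r₂B = 6.
Since r₁ - r₂ = √32: A = (6 - (-2)r₂)/√32 = -1, and B = -2 - A = -1.
So a(n) = \left(-1\right)\left(-3 + 2 \sqrt{2}\right)^n + \left(-1\right)\left(-3 - 2 \sqrt{2}\right)^n.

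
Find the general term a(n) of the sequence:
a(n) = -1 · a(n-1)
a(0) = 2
Pure geometric recurrence with ratio -1.
By induction a(n) = a(0) · (-1)^n = 2 \left(-1\right)^{n}.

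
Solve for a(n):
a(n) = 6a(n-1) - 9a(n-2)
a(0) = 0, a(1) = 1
Characteristic equation: x² - 6x + 9 = 0, which is (x - (3))².
Repeated root r = 3.
General solution: a(n) = (A + Bn)·(3)^n.
From a(0) = 0: A = 0.
From a(1) = 1: (A + B)·(3) = 1 ⇒ B = \frac{1}{3}.
So a(n) = \left(\frac{n}{3}\right) \cdot (3)^n.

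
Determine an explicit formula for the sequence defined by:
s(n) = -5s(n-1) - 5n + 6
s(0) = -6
First-order linear with linear forcing.
Homogeneous solution: s_h(n) = A·(-5)^n.
Try particular s_p(n) = pn + q. Substituting:
  pn + q = -5(p(n-1) + q) - 5n + 6.
Matching the n-coefficient: p = -5p - 5 ⇒ p = - \frac{5}{6}.
Matching constants: q = 5p - 5q + 6 ⇒ q = \frac{11}{36}.
General: s(n) = A·(-5)^n - \frac{5 n}{6} + \frac{11}{36}.
Apply s(0) = -6: A + \frac{11}{36} = -6 ⇒ A = - \frac{227}{36}.
So s(n) = - \frac{227 \left(-5\right)^{n}}{36} - \frac{5 n}{6} + \frac{11}{36}.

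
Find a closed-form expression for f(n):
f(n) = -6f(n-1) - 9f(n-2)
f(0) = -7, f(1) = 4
Characteristic equation: x² + 6x + 9 = 0, which is (x - (-3))².
Repeated root r = -3.
General solution: f(n) = (A + Bn)·(-3)^n.
From f(0) = -7: A = -7.
From f(1) = 4: (A + B)·(-3) = 4 ⇒ B = \frac{17}{3}.
So f(n) = \left(\frac{17 n}{3} - 7\right) \cdot (-3)^n.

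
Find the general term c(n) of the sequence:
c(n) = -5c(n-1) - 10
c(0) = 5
First-order linear non-homogeneous.
Homogeneous solution: c_h(n) = A·(-5)^n.
Try constant particular solution c_p = K: K = -5K - 10 ⇒ K = - \frac{5}{3}.
General: c(n) = A·(-5)^n - \frac{5}{3}.
Apply c(0) = 5: A - \frac{5}{3} = 5 ⇒ A = \frac{20}{3}.
So c(n) = \frac{20 \left(-5\right)^{n}}{3} - \frac{5}{3}.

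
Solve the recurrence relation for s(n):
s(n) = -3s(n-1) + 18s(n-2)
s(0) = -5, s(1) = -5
Characteristic equation: x² + 3x - 18 = 0, which factors as (x - (3))(x - (-6)) = 0.
Roots r₁ = 3, r₂ = -6 (distinct).
General solution: s(n) = A·(3)^n + B·(-6)^n.
From s(0) = -5: A + B = -5.
From s(1) = -5: 3A - 6B = -5.
Solving: A = - \frac{35}{9}, B = - \frac{10}{9}.
So s(n) = - \frac{10 \left(-6\right)^{n}}{9} - \frac{35 \cdot 3^{n}}{9}.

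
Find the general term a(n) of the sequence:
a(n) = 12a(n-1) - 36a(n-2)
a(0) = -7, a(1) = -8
Characteristic equation: x² - 12x + 36 = 0, which is (x - (6))².
Repeated root r = 6.
General solution: a(n) = (A + Bn)·(6)^n.
From a(0) = -7: A = -7.
From a(1) = -8: (A + B)·(6) = -8 ⇒ B = \frac{17}{3}.
So a(n) = \left(\frac{17 n}{3} - 7\right) \cdot (6)^n.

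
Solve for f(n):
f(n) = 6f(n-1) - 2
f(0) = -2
First-order linear non-homogeneous.
Homogeneous solution: f_h(n) = A·(6)^n.
Try constant particular solution f_p = K: K = 6K - 2 ⇒ K = \frac{2}{5}.
General: f(n) = A·(6)^n + \frac{2}{5}.
Apply f(0) = -2: A + \frac{2}{5} = -2 ⇒ A = - \frac{12}{5}.
So f(n) = \frac{2}{5} - \frac{12 \cdot 6^{n}}{5}.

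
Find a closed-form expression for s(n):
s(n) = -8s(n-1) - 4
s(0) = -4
First-order linear non-homogeneous.
Homogeneous solution: s_h(n) = A·(-8)^n.
Try constant particular solution s_p = K: K = -8K - 4 ⇒ K = - \frac{4}{9}.
General: s(n) = A·(-8)^n - \frac{4}{9}.
Apply s(0) = -4: A - \frac{4}{9} = -4 ⇒ A = - \frac{32}{9}.
So s(n) = - \frac{32 \left(-8\right)^{n}}{9} - \frac{4}{9}.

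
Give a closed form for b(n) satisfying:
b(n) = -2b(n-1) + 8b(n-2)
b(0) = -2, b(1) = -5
Characteristic equation: x² + 2x - 8 = 0, which factors as (x - (2))(x - (-4)) = 0.
Roots r₁ = 2, r₂ = -4 (distinct).
General solution: b(n) = A·(2)^n + B·(-4)^n.
From b(0) = -2: A + B = -2.
From b(1) = -5: 2A - 4B = -5.
Solving: A = - \frac{13}{6}, B = \frac{1}{6}.
So b(n) = \frac{\left(-4\right)^{n}}{6} - \frac{13 \cdot 2^{n}}{6}.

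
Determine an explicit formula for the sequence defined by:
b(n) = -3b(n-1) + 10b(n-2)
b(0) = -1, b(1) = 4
Characteristic equation: x² + 3x - 10 = 0, which factors as (x - (-5))(x - (2)) = 0.
Roots r₁ = -5, r₂ = 2 (distinct).
General solution: b(n) = A·(-5)^n + B·(2)^n.
From b(0) = -1: A + B = -1.
From b(1) = 4: -5A + 2B = 4.
Solving: A = - \frac{6}{7}, B = - \frac{1}{7}.
So b(n) = - \frac{6 \left(-5\right)^{n}}{7} - \frac{2^{n}}{7}.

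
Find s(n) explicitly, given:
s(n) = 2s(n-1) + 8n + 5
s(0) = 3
First-order linear with linear forcing.
Homogeneous solution: s_h(n) = A·(2)^n.
Try particular s_p(n) = pn + q. Substituting:
  pn + q = 2(p(n-1) + q) + 8n + 5.
Matching the n-coefficient: p = 2p + 8 ⇒ p = -8.
Matching constants: q = -2p + 2q + 5 ⇒ q = -21.
General: s(n) = A·(2)^n - 8 n - 21.
Apply s(0) = 3: A - 21 = 3 ⇒ A = 24.
So s(n) = 24 \cdot 2^{n} - 8 n - 21.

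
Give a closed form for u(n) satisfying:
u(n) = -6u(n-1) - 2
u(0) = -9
First-order linear non-homogeneous.
Homogeneous solution: u_h(n) = A·(-6)^n.
Try constant particular solution u_p = K: K = -6K - 2 ⇒ K = - \frac{2}{7}.
General: u(n) = A·(-6)^n - \frac{2}{7}.
Apply u(0) = -9: A - \frac{2}{7} = -9 ⇒ A = - \frac{61}{7}.
So u(n) = - \frac{61 \left(-6\right)^{n}}{7} - \frac{2}{7}.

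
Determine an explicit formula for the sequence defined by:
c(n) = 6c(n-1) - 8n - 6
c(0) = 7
First-order linear with linear forcing.
Homogeneous solution: c_h(n) = A·(6)^n.
Try particular c_p(n) = pn + q. Substituting:
  pn + q = 6(p(n-1) + q) - 8n - 6.
Matching the n-coefficient: p = 6p - 8 ⇒ p = \frac{8}{5}.
Matching constants: q = -6p + 6q - 6 ⇒ q = \frac{78}{25}.
General: c(n) = A·(6)^n + \frac{8 n}{5} + \frac{78}{25}.
Apply c(0) = 7: A + \frac{78}{25} = 7 ⇒ A = \frac{97}{25}.
So c(n) = \frac{97 \cdot 6^{n}}{25} + \frac{8 n}{5} + \frac{78}{25}.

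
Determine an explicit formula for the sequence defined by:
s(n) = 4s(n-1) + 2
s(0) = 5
First-order linear non-homogeneous.
Homogeneous solution: s_h(n) = A·(4)^n.
Try constant particular solution s_p = K: K = 4K + 2 ⇒ K = - \frac{2}{3}.
General: s(n) = A·(4)^n - \frac{2}{3}.
Apply s(0) = 5: A - \frac{2}{3} = 5 ⇒ A = \frac{17}{3}.
So s(n) = \frac{17 \cdot 4^{n}}{3} - \frac{2}{3}.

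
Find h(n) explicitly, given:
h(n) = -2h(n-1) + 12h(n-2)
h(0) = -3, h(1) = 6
Characteristic equation: x² + 2x - 12 = 0.
Discriminant Δ = (-2)² + 4·(12) = 52.
Roots r₁,₂ = (-2 ± √52)/2, so r₁ = -1 + \sqrt{13}, r₂ = - \sqrt{13} - 1.
General solution: h(n) = A·r₁^n + B·r₂^n.
From the initial conditions, A + B = -3 and r₁A + r₂B = 6.
Since r₁ - r₂ = √52: A = (6 - (-3)r₂)/√52 = - \frac{3}{2} + \frac{3 \sqrt{13}}{26}, and B = -3 - A = - \frac{3}{2} - \frac{3 \sqrt{13}}{26}.
So h(n) = \left(- \frac{3}{2} + \frac{3 \sqrt{13}}{26}\right)\left(-1 + \sqrt{13}\right)^n + \left(- \frac{3}{2} - \frac{3 \sqrt{13}}{26}\right)\left(- \sqrt{13} - 1\right)^n.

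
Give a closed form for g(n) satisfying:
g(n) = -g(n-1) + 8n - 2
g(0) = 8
First-order linear with linear forcing.
Homogeneous solution: g_h(n) = A·(-1)^n.
Try particular g_p(n) = pn + q. Substituting:
  pn + q = -(p(n-1) + q) + 8n - 2.
Matching the n-coefficient: p = -p + 8 ⇒ p = 4.
Matching constants: q = p - q - 2 ⇒ q = 1.
General: g(n) = A·(-1)^n + 4 n + 1.
Apply g(0) = 8: A + 1 = 8 ⇒ A = 7.
So g(n) = 7 \left(-1\right)^{n} + 4 n + 1.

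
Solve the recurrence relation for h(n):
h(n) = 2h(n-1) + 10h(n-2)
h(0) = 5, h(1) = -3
Characteristic equation: x² - 2x - 10 = 0.
Discriminant Δ = (2)² + 4·(10) = 44.
Roots r₁,₂ = (2 ± √44)/2, so r₁ = 1 + \sqrt{11}, r₂ = 1 - \sqrt{11}.
General solution: h(n) = A·r₁^n + B·r₂^n.
From the initial conditions, A + B = 5 and r₁A + r₂B = -3.
Since r₁ - r₂ = √44: A = (-3 - (5)r₂)/√44 = \frac{5}{2} - \frac{4 \sqrt{11}}{11}, and B = 5 - A = \frac{4 \sqrt{11}}{11} + \frac{5}{2}.
So h(n) = \left(\frac{5}{2} - \frac{4 \sqrt{11}}{11}\right)\left(1 + \sqrt{11}\right)^n + \left(\frac{4 \sqrt{11}}{11} + \frac{5}{2}\right)\left(1 - \sqrt{11}\right)^n.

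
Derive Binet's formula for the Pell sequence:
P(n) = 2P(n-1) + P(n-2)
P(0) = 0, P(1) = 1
This is the Pell sequence.
Characteristic equation: x² - 2x - 1 = 0; roots r₁ = 1 + \sqrt{2}, r₂ = 1 - \sqrt{2}.
General: P(n) = A·r₁^n + B·r₂^n. Solving with P(0)=0, P(1)=1 gives A = \frac{\sqrt{2}}{4}, B = - \frac{\sqrt{2}}{4}.
So P(n) = \frac{\sqrt{2} \left(- \left(1 - \sqrt{2}\right)^{n} + \left(1 + \sqrt{2}\right)^{n}\right)}{4}.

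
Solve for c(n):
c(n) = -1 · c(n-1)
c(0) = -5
Pure geometric recurrence with ratio -1.
By induction c(n) = c(0) · (-1)^n = - 5 \left(-1\right)^{n}.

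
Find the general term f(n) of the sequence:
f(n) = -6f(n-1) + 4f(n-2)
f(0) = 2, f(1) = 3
Characteristic equation: x² + 6x - 4 = 0.
Discriminant Δ = (-6)² + 4·(4) = 52.
Roots r₁,₂ = (-6 ± √52)/2, so r₁ = -3 + \sqrt{13}, r₂ = - \sqrt{13} - 3.
General solution: f(n) = A·r₁^n + B·r₂^n.
From the initial conditions, A + B = 2 and r₁A + r₂B = 3.
Since r₁ - r₂ = √52: A = (3 - (2)r₂)/√52 = 1 + \frac{9 \sqrt{13}}{26}, and B = 2 - A = 1 - \frac{9 \sqrt{13}}{26}.
So f(n) = \left(1 + \frac{9 \sqrt{13}}{26}\right)\left(-3 + \sqrt{13}\right)^n + \left(1 - \frac{9 \sqrt{13}}{26}\right)\left(- \sqrt{13} - 3\right)^n.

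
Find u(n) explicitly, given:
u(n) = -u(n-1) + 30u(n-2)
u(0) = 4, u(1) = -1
Characteristic equation: x² + x - 30 = 0, which factors as (x - (-6))(x - (5)) = 0.
Roots r₁ = -6, r₂ = 5 (distinct).
General solution: u(n) = A·(-6)^n + B·(5)^n.
From u(0) = 4: A + B = 4.
From u(1) = -1: -6A + 5B = -1.
Solving: A = \frac{21}{11}, B = \frac{23}{11}.
So u(n) = \frac{21 \left(-6\right)^{n}}{11} + \frac{23 \cdot 5^{n}}{11}.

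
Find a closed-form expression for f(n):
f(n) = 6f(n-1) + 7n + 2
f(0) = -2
First-order linear with linear forcing.
Homogeneous solution: f_h(n) = A·(6)^n.
Try particular f_p(n) = pn + q. Substituting:
  pn + q = 6(p(n-1) + q) + 7n + 2.
Matching the n-coefficient: p = 6p + 7 ⇒ p = - \frac{7}{5}.
Matching constants: q = -6p + 6q + 2 ⇒ q = - \frac{52}{25}.
General: f(n) = A·(6)^n - \frac{7 n}{5} - \frac{52}{25}.
Apply f(0) = -2: A - \frac{52}{25} = -2 ⇒ A = \frac{2}{25}.
So f(n) = \frac{2 \cdot 6^{n}}{25} - \frac{7 n}{5} - \frac{52}{25}.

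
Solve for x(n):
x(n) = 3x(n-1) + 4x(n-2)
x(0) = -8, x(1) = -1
Characteristic equation: x² - 3x - 4 = 0, which factors as (x - (-1))(x - (4)) = 0.
Roots r₁ = -1, r₂ = 4 (distinct).
General solution: x(n) = A·(-1)^n + B·(4)^n.
From x(0) = -8: A + B = -8.
From x(1) = -1: -A + 4B = -1.
Solving: A = - \frac{31}{5}, B = - \frac{9}{5}.
So x(n) = - \frac{31 \left(-1\right)^{n}}{5} - \frac{9 \cdot 4^{n}}{5}.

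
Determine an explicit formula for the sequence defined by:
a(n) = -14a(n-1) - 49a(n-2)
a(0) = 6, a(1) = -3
Characteristic equation: x² + 14x + 49 = 0, which is (x - (-7))².
Repeated root r = -7.
General solution: a(n) = (A + Bn)·(-7)^n.
From a(0) = 6: A = 6.
From a(1) = -3: (A + B)·(-7) = -3 ⇒ B = - \frac{39}{7}.
So a(n) = \left(6 - \frac{39 n}{7}\right) \cdot (-7)^n.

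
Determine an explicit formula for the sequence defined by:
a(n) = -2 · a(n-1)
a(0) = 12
Pure geometric recurrence with ratio -2.
By induction a(n) = a(0) · (-2)^n = 12 \left(-2\right)^{n}.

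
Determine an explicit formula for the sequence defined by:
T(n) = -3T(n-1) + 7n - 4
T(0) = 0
First-order linear with linear forcing.
Homogeneous solution: T_h(n) = A·(-3)^n.
Try particular T_p(n) = pn + q. Substituting:
  pn + q = -3(p(n-1) + q) + 7n - 4.
Matching the n-coefficient: p = -3p + 7 ⇒ p = \frac{7}{4}.
Matching constants: q = 3p - 3q - 4 ⇒ q = \frac{5}{16}.
General: T(n) = A·(-3)^n + \frac{7 n}{4} + \frac{5}{16}.
Apply T(0) = 0: A + \frac{5}{16} = 0 ⇒ A = - \frac{5}{16}.
So T(n) = - \frac{5 \left(-3\right)^{n}}{16} + \frac{7 n}{4} + \frac{5}{16}.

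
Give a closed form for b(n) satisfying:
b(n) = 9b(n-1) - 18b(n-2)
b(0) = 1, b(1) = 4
Characteristic equation: x² - 9x + 18 = 0, which factors as (x - (3))(x - (6)) = 0.
Roots r₁ = 3, r₂ = 6 (distinct).
General solution: b(n) = A·(3)^n + B·(6)^n.
From b(0) = 1: A + B = 1.
From b(1) = 4: 3A + 6B = 4.
Solving: A = \frac{2}{3}, B = \frac{1}{3}.
So b(n) = \frac{2 \cdot 3^{n}}{3} + \frac{6^{n}}{3}.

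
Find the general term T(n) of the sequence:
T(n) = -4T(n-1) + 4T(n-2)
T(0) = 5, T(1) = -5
Characteristic equation: x² + 4x - 4 = 0.
Discriminant Δ = (-4)² + 4·(4) = 32.
Roots r₁,₂ = (-4 ± √32)/2, so r₁ = -2 + 2 \sqrt{2}, r₂ = - 2 \sqrt{2} - 2.
General solution: T(n) = A·r₁^n + B·r₂^n.
From the initial conditions, A + B = 5 and r₁A + r₂B = -5.
Since r₁ - r₂ = √32: A = (-5 - (5)r₂)/√32 = \frac{5 \sqrt{2}}{8} + \frac{5}{2}, and B = 5 - A = \frac{5}{2} - \frac{5 \sqrt{2}}{8}.
So T(n) = \left(\frac{5 \sqrt{2}}{8} + \frac{5}{2}\right)\left(-2 + 2 \sqrt{2}\right)^n + \left(\frac{5}{2} - \frac{5 \sqrt{2}}{8}\right)\left(- 2 \sqrt{2} - 2\right)^n.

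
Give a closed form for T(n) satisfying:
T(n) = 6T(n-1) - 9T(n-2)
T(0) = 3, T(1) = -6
Characteristic equation: x² - 6x + 9 = 0, which is (x - (3))².
Repeated root r = 3.
General solution: T(n) = (A + Bn)·(3)^n.
From T(0) = 3: A = 3.
From T(1) = -6: (A + B)·(3) = -6 ⇒ B = -5.
So T(n) = \left(3 - 5 n\right) \cdot (3)^n.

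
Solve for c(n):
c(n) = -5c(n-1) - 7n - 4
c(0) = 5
First-order linear with linear forcing.
Homogeneous solution: c_h(n) = A·(-5)^n.
Try particular c_p(n) = pn + q. Substituting:
  pn + q = -5(p(n-1) + q) - 7n - 4.
Matching the n-coefficient: p = -5p - 7 ⇒ p = - \frac{7}{6}.
Matching constants: q = 5p - 5q - 4 ⇒ q = - \frac{59}{36}.
General: c(n) = A·(-5)^n - \frac{7 n}{6} - \frac{59}{36}.
Apply c(0) = 5: A - \frac{59}{36} = 5 ⇒ A = \frac{239}{36}.
So c(n) = \frac{239 \left(-5\right)^{n}}{36} - \frac{7 n}{6} - \frac{59}{36}.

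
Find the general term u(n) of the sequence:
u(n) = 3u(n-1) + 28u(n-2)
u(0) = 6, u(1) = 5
Characteristic equation: x² - 3x - 28 = 0, which factors as (x - (-4))(x - (7)) = 0.
Roots r₁ = -4, r₂ = 7 (distinct).
General solution: u(n) = A·(-4)^n + B·(7)^n.
From u(0) = 6: A + B = 6.
From u(1) = 5: -4A + 7B = 5.
Solving: A = \frac{37}{11}, B = \frac{29}{11}.
So u(n) = \frac{37 \left(-4\right)^{n}}{11} + \frac{29 \cdot 7^{n}}{11}.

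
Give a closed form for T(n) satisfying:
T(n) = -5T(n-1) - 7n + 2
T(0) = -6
First-order linear with linear forcing.
Homogeneous solution: T_h(n) = A·(-5)^n.
Try particular T_p(n) = pn + q. Substituting:
  pn + q = -5(p(n-1) + q) - 7n + 2.
Matching the n-coefficient: p = -5p - 7 ⇒ p = - \frac{7}{6}.
Matching constants: q = 5p - 5q + 2 ⇒ q = - \frac{23}{36}.
General: T(n) = A·(-5)^n - \frac{7 n}{6} - \frac{23}{36}.
Apply T(0) = -6: A - \frac{23}{36} = -6 ⇒ A = - \frac{193}{36}.
So T(n) = - \frac{193 \left(-5\right)^{n}}{36} - \frac{7 n}{6} - \frac{23}{36}.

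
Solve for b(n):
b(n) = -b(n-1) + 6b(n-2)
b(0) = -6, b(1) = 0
Characteristic equation: x² + x - 6 = 0, which factors as (x - (-3))(x - (2)) = 0.
Roots r₁ = -3, r₂ = 2 (distinct).
General solution: b(n) = A·(-3)^n + B·(2)^n.
From b(0) = -6: A + B = -6.
From b(1) = 0: -3A + 2B = 0.
Solving: A = - \frac{12}{5}, B = - \frac{18}{5}.
So b(n) = - \frac{12 \left(-3\right)^{n}}{5} - \frac{18 \cdot 2^{n}}{5}.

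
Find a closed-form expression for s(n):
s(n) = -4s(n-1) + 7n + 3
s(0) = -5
First-order linear with linear forcing.
Homogeneous solution: s_h(n) = A·(-4)^n.
Try particular s_p(n) = pn + q. Substituting:
  pn + q = -4(p(n-1) + q) + 7n + 3.
Matching the n-coefficient: p = -4p + 7 ⇒ p = \frac{7}{5}.
Matching constants: q = 4p - 4q + 3 ⇒ q = \frac{43}{25}.
General: s(n) = A·(-4)^n + \frac{7 n}{5} + \frac{43}{25}.
Apply s(0) = -5: A + \frac{43}{25} = -5 ⇒ A = - \frac{168}{25}.
So s(n) = - \frac{168 \left(-4\right)^{n}}{25} + \frac{7 n}{5} + \frac{43}{25}.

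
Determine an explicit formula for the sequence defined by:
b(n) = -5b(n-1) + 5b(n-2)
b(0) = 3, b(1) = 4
Characteristic equation: x² + 5x - 5 = 0.
Discriminant Δ = (-5)² + 4·(5) = 45.
Roots r₁,₂ = (-5 ± √45)/2, so r₁ = - \frac{5}{2} + \frac{3 \sqrt{5}}{2}, r₂ = - \frac{3 \sqrt{5}}{2} - \frac{5}{2}.
General solution: b(n) = A·r₁^n + B·r₂^n.
From the initial conditions, A + B = 3 and r₁A + r₂B = 4.
Since r₁ - r₂ = √45: A = (4 - (3)r₂)/√45 = \frac{3}{2} + \frac{23 \sqrt{5}}{30}, and B = 3 - A = \frac{3}{2} - \frac{23 \sqrt{5}}{30}.
So b(n) = \left(\frac{3}{2} + \frac{23 \sqrt{5}}{30}\right)\left(- \frac{5}{2} + \frac{3 \sqrt{5}}{2}\right)^n + \left(\frac{3}{2} - \frac{23 \sqrt{5}}{30}\right)\left(- \frac{3 \sqrt{5}}{2} - \frac{5}{2}\right)^n.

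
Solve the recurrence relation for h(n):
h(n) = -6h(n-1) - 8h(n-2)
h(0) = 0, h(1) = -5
Characteristic equation: x² + 6x + 8 = 0, which factors as (x - (-4))(x - (-2)) = 0.
Roots r₁ = -4, r₂ = -2 (distinct).
General solution: h(n) = A·(-4)^n + B·(-2)^n.
From h(0) = 0: A + B = 0.
From h(1) = -5: -4A - 2B = -5.
Solving: A = \frac{5}{2}, B = - \frac{5}{2}.
So h(n) = - \frac{5 \left(-2\right)^{n}}{2} + \frac{5 \left(-4\right)^{n}}{2}.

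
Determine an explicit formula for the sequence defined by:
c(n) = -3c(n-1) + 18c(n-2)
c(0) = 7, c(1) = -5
Characteristic equation: x² + 3x - 18 = 0, which factors as (x - (3))(x - (-6)) = 0.
Roots r₁ = 3, r₂ = -6 (distinct).
General solution: c(n) = A·(3)^n + B·(-6)^n.
From c(0) = 7: A + B = 7.
From c(1) = -5: 3A - 6B = -5.
Solving: A = \frac{37}{9}, B = \frac{26}{9}.
So c(n) = \frac{26 \left(-6\right)^{n}}{9} + \frac{37 \cdot 3^{n}}{9}.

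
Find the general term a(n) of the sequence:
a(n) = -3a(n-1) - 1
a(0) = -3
First-order linear non-homogeneous.
Homogeneous solution: a_h(n) = A·(-3)^n.
Try constant particular solution a_p = K: K = -3K - 1 ⇒ K = - \frac{1}{4}.
General: a(n) = A·(-3)^n - \frac{1}{4}.
Apply a(0) = -3: A - \frac{1}{4} = -3 ⇒ A = - \frac{11}{4}.
So a(n) = - \frac{11 \left(-3\right)^{n}}{4} - \frac{1}{4}.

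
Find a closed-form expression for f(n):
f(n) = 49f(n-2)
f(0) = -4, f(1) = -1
Characteristic equation: x² - 49 = 0, which factors as (x - (7))(x - (-7)) = 0.
Roots r₁ = 7, r₂ = -7 (distinct).
General solution: f(n) = A·(7)^n + B·(-7)^n.
From f(0) = -4: A + B = -4.
From f(1) = -1: 7A - 7B = -1.
Solving: A = - \frac{29}{14}, B = - \frac{27}{14}.
So f(n) = - \frac{27 \left(-7\right)^{n}}{14} - \frac{29 \cdot 7^{n}}{14}.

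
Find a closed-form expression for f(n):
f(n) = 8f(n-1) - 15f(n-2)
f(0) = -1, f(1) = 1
Characteristic equation: x² - 8x + 15 = 0, which factors as (x - (5))(x - (3)) = 0.
Roots r₁ = 5, r₂ = 3 (distinct).
General solution: f(n) = A·(5)^n + B·(3)^n.
From f(0) = -1: A + B = -1.
From f(1) = 1: 5A + 3B = 1.
Solving: A = 2, B = -3.
So f(n) = - 3 \cdot 3^{n} + 2 \cdot 5^{n}.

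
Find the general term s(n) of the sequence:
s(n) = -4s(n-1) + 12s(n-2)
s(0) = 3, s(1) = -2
Characteristic equation: x² + 4x - 12 = 0, which factors as (x - (2))(x - (-6)) = 0.
Roots r₁ = 2, r₂ = -6 (distinct).
General solution: s(n) = A·(2)^n + B·(-6)^n.
From s(0) = 3: A + B = 3.
From s(1) = -2: 2A - 6B = -2.
Solving: A = 2, B = 1.
So s(n) = \left(-6\right)^{n} + 2 \cdot 2^{n}.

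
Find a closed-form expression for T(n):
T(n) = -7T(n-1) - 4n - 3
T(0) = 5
First-order linear with linear forcing.
Homogeneous solution: T_h(n) = A·(-7)^n.
Try particular T_p(n) = pn + q. Substituting:
  pn + q = -7(p(n-1) + q) - 4n - 3.
Matching the n-coefficient: p = -7p - 4 ⇒ p = - \frac{1}{2}.
Matching constants: q = 7p - 7q - 3 ⇒ q = - \frac{13}{16}.
General: T(n) = A·(-7)^n - \frac{n}{2} - \frac{13}{16}.
Apply T(0) = 5: A - \frac{13}{16} = 5 ⇒ A = \frac{93}{16}.
So T(n) = \frac{93 \left(-7\right)^{n}}{16} - \frac{n}{2} - \frac{13}{16}.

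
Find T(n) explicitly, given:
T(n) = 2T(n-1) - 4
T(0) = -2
First-order linear non-homogeneous.
Homogeneous solution: T_h(n) = A·(2)^n.
Try constant particular solution T_p = K: K = 2K - 4 ⇒ K = 4.
General: T(n) = A·(2)^n + 4.
Apply T(0) = -2: A + 4 = -2 ⇒ A = -6.
So T(n) = 4 - 6 \cdot 2^{n}.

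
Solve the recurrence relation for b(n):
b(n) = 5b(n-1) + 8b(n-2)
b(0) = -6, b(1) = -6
Characteristic equation: x² - 5x - 8 = 0.
Discriminant Δ = (5)² + 4·(8) = 57.
Roots r₁,₂ = (5 ± √57)/2, so r₁ = \frac{5}{2} + \frac{\sqrt{57}}{2}, r₂ = \frac{5}{2} - \frac{\sqrt{57}}{2}.
General solution: b(n) = A·r₁^n + B·r₂^n.
From the initial conditions, A + B = -6 and r₁A + r₂B = -6.
Since r₁ - r₂ = √57: A = (-6 - (-6)r₂)/√57 = -3 + \frac{3 \sqrt{57}}{19}, and B = -6 - A = -3 - \frac{3 \sqrt{57}}{19}.
So b(n) = \left(-3 + \frac{3 \sqrt{57}}{19}\right)\left(\frac{5}{2} + \frac{\sqrt{57}}{2}\right)^n + \left(-3 - \frac{3 \sqrt{57}}{19}\right)\left(\frac{5}{2} - \frac{\sqrt{57}}{2}\right)^n.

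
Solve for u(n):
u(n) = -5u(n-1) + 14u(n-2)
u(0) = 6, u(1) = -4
Characteristic equation: x² + 5x - 14 = 0, which factors as (x - (-7))(x - (2)) = 0.
Roots r₁ = -7, r₂ = 2 (distinct).
General solution: u(n) = A·(-7)^n + B·(2)^n.
From u(0) = 6: A + B = 6.
From u(1) = -4: -7A + 2B = -4.
Solving: A = \frac{16}{9}, B = \frac{38}{9}.
So u(n) = \frac{16 \left(-7\right)^{n}}{9} + \frac{38 \cdot 2^{n}}{9}.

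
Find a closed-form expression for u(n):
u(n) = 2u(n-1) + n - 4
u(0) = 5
First-order linear with linear forcing.
Homogeneous solution: u_h(n) = A·(2)^n.
Try particular u_p(n) = pn + q. Substituting:
  pn + q = 2(p(n-1) + q) + n - 4.
Matching the n-coefficient: p = 2p + 1 ⇒ p = -1.
Matching constants: q = -2p + 2q - 4 ⇒ q = 2.
General: u(n) = A·(2)^n - n + 2.
Apply u(0) = 5: A + 2 = 5 ⇒ A = 3.
So u(n) = 3 \cdot 2^{n} - n + 2.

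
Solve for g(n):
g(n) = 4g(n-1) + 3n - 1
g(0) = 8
First-order linear with linear forcing.
Homogeneous solution: g_h(n) = A·(4)^n.
Try particular g_p(n) = pn + q. Substituting:
  pn + q = 4(p(n-1) + q) + 3n - 1.
Matching the n-coefficient: p = 4p + 3 ⇒ p = -1.
Matching constants: q = -4p + 4q - 1 ⇒ q = -1.
General: g(n) = A·(4)^n - n - 1.
Apply g(0) = 8: A - 1 = 8 ⇒ A = 9.
So g(n) = 9 \cdot 4^{n} - n - 1.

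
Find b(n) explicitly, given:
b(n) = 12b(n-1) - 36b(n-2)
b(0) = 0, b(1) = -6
Characteristic equation: x² - 12x + 36 = 0, which is (x - (6))².
Repeated root r = 6.
General solution: b(n) = (A + Bn)·(6)^n.
From b(0) = 0: A = 0.
From b(1) = -6: (A + B)·(6) = -6 ⇒ B = -1.
So b(n) = \left(- n\right) \cdot (6)^n.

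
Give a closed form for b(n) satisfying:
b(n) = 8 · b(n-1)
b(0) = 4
Pure geometric recurrence with ratio 8.
By induction b(n) = b(0) · (8)^n = 4 \cdot 8^{n}.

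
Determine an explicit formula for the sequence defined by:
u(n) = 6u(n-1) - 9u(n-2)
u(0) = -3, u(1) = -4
Characteristic equation: x² - 6x + 9 = 0, which is (x - (3))².
Repeated root r = 3.
General solution: u(n) = (A + Bn)·(3)^n.
From u(0) = -3: A = -3.
From u(1) = -4: (A + B)·(3) = -4 ⇒ B = \frac{5}{3}.
So u(n) = \left(\frac{5 n}{3} - 3\right) \cdot (3)^n.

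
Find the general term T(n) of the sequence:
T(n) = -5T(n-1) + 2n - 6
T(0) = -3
First-order linear with linear forcing.
Homogeneous solution: T_h(n) = A·(-5)^n.
Try particular T_p(n) = pn + q. Substituting:
  pn + q = -5(p(n-1) + q) + 2n - 6.
Matching the n-coefficient: p = -5p + 2 ⇒ p = \frac{1}{3}.
Matching constants: q = 5p - 5q - 6 ⇒ q = - \frac{13}{18}.
General: T(n) = A·(-5)^n + \frac{n}{3} - \frac{13}{18}.
Apply T(0) = -3: A - \frac{13}{18} = -3 ⇒ A = - \frac{41}{18}.
So T(n) = - \frac{41 \left(-5\right)^{n}}{18} + \frac{n}{3} - \frac{13}{18}.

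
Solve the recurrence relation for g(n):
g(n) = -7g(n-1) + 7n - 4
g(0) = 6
First-order linear with linear forcing.
Homogeneous solution: g_h(n) = A·(-7)^n.
Try particular g_p(n) = pn + q. Substituting:
  pn + q = -7(p(n-1) + q) + 7n - 4.
Matching the n-coefficient: p = -7p + 7 ⇒ p = \frac{7}{8}.
Matching constants: q = 7p - 7q - 4 ⇒ q = \frac{17}{64}.
General: g(n) = A·(-7)^n + \frac{7 n}{8} + \frac{17}{64}.
Apply g(0) = 6: A + \frac{17}{64} = 6 ⇒ A = \frac{367}{64}.
So g(n) = \frac{367 \left(-7\right)^{n}}{64} + \frac{7 n}{8} + \frac{17}{64}.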